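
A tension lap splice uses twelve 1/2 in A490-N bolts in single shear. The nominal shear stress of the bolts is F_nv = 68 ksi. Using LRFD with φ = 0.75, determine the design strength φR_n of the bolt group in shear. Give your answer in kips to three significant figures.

120 kips

A_b = π × 0.5² / 4 = 0.1963 in².
R_n = F_nv · A_b · n · n_s = 68 × 0.1963 × 12 × 1 = 160.2 kips.
Design strength φR_n = 0.75 × 160.2 = 120 kips.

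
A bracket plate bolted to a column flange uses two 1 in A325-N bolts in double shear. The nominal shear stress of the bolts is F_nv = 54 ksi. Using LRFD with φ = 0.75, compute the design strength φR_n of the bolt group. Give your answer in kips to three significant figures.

A_b = π × 1² / 4 = 0.7854 in².
R_n = F_nv · A_b · n · n_s = 54 × 0.7854 × 2 × 2 = 169.6 kips.
Design strength φR_n = 0.75 × 169.6 = 127 kips.

127 kips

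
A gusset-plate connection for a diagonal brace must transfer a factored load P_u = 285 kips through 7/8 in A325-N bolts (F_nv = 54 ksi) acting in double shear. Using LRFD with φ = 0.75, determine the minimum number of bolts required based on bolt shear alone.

6 bolts

A_b = π·0.875²/4 = 0.6013 in².
Per-bolt design strength φR_n = 0.75 × 54 × 0.6013 × 2 = 48.71 kips.
n ≥ 285 / 48.71 = 5.851 → use 6 bolts.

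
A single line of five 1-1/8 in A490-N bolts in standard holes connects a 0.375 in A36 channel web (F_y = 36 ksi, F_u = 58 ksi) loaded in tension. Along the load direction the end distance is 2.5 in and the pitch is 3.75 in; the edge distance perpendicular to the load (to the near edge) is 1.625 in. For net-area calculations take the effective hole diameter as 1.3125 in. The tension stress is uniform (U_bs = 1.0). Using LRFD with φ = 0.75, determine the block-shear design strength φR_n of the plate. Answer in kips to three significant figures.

122 kips

Shear plane L_v = 2.5 + 4·3.75 = 17.5 in; A_gv = 17.5 × 0.375 = 6.562 in².
A_nv = (17.5 − 4.5·1.3125) × 0.375 = 4.348 in².
A_nt = (1.625 − 0.5·1.3125) × 0.375 = 0.3633 in².
0.6 F_u A_nv = 151.3 kips; 0.6 F_y A_gv = 141.8 kips → shear yielding governs the shear term.
R_n = 141.8 + 1.0 × 58 × 0.3633 = 162.8 kips.
Design strength φR_n = 0.75 × 162.8 = 122 kips.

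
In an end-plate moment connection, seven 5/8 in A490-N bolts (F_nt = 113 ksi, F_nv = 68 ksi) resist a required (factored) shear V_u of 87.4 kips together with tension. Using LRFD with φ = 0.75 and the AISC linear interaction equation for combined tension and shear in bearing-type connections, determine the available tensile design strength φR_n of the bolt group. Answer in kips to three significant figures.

91.4 kips

A_b = π·0.625²/4 = 0.3068 in²; f_rv = 87.4 / (7 × 0.3068) = 40.7 ksi.
F'_nt = 1.3 F_nt − (F_nt / φF_nv) f_rv = 1.3·113 − (113/(0.75·68))·40.7 = 56.73 ksi, capped at F_nt → F'_nt = 56.73 ksi.
R_n = F'_nt · A_b · n = 56.73 × 0.3068 × 7 = 121.8 kips.
Design strength φR_n = 0.75 × 121.8 = 91.4 kips.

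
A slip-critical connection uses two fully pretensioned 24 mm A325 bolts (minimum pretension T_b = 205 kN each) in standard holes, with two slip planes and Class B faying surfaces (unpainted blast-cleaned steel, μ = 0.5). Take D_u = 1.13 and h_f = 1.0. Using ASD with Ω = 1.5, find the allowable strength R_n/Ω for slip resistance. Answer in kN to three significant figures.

309 kN

R_n = μ · D_u · h_f · T_b · n_s · n_b = 0.5 × 1.13 × 1.0 × 205 × 2 × 2 = 463.3 kN.
Allowable strength R_n/Ω = 463.3 / 1.5 = 309 kN.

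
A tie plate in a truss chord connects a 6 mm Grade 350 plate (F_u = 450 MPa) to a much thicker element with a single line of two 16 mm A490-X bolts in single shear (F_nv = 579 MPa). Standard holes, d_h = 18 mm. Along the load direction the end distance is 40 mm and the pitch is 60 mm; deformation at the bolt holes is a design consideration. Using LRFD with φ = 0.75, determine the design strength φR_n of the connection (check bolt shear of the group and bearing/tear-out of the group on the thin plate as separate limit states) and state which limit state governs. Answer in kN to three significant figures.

Bolt shear: A_b = π·16²/4 = 201.1 mm²; R_n = 579 × 201.1 × 2 × 1 / 1000 = 232.8 kN → 0.75 × 232.8 = 175 kN.
Bearing (1.2 l_c t F_u ≤ 2.4 d t F_u): upper limit = 2.4·16·6·450 / 1000 = 103.7 kN.
  Edge l_c = 40 − 18/2 = 31 → r_n = 100.4 kN; interior l_c = 60 − 18 = 42 → r_n = 103.7 kN.
  R_n,bearing = 1·100.4 + 1·103.7 = 204.1 kN → 0.75 × 204.1 = 153 kN.
Bearing governs: 153 kN.

153 kN (bearing governs)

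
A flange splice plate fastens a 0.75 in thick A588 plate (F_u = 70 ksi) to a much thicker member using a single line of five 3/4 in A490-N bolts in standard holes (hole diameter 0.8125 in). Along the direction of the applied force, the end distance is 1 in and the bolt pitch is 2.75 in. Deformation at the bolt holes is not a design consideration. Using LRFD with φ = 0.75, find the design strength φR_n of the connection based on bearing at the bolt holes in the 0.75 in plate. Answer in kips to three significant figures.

389 kips

Per bolt r_n = 1.5 l_c t F_u ≤ 3.0 d t F_u; upper limit = 3.0 × 0.75 × 0.75 × 70 = 118.1 kips.
Edge bolt: l_c = 1 − 0.8125/2 = 0.5938 in → 1.5 × 0.5938 × 0.75 × 70 = 46.76 → r_n = 46.76 kips.
Interior bolts: l_c = 2.75 − 0.8125 = 1.938 in → 1.5 × 1.938 × 0.75 × 70 = 152.6 → r_n = 118.1 kips.
R_n = 1 × 46.76 + 4 × 118.1 = 519.3 kips.
Design strength φR_n = 0.75 × 519.3 = 389 kips.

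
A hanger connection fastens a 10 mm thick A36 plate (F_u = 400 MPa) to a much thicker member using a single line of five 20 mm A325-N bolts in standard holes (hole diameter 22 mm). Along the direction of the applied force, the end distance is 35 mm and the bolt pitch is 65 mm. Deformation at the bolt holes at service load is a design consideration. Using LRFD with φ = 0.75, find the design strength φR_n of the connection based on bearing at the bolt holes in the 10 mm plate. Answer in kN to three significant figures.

Per bolt r_n = 1.2 l_c t F_u ≤ 2.4 d t F_u; upper limit = 2.4 × 20 × 10 × 400 / 1000 = 192 kN.
Edge bolt: l_c = 35 − 22/2 = 24 mm → 1.2 × 24 × 10 × 400 / 1000 = 115.2 → r_n = 115.2 kN.
Interior bolts: l_c = 65 − 22 = 43 mm → 1.2 × 43 × 10 × 400 / 1000 = 206.4 → r_n = 192 kN.
R_n = 1 × 115.2 + 4 × 192 = 883.2 kN.
Design strength φR_n = 0.75 × 883.2 = 662 kN.

662 kN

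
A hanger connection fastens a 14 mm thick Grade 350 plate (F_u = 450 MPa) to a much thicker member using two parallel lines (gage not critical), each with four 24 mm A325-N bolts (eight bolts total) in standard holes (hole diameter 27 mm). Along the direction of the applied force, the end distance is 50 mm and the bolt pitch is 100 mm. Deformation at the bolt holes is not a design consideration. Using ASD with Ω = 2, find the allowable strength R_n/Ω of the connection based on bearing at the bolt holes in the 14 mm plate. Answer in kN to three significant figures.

Per bolt r_n = 1.5 l_c t F_u ≤ 3.0 d t F_u; upper limit = 3.0 × 24 × 14 × 450 / 1000 = 453.6 kN.
Edge bolt: l_c = 50 − 27/2 = 36.5 mm → 1.5 × 36.5 × 14 × 450 / 1000 = 344.9 → r_n = 344.9 kN.
Interior bolts: l_c = 100 − 27 = 73 mm → 1.5 × 73 × 14 × 450 / 1000 = 689.9 → r_n = 453.6 kN.
R_n = 2 × 344.9 + 6 × 453.6 = 3411 kN.
Allowable strength R_n/Ω = 3411 / 2 = 1710 kN.

1710 kN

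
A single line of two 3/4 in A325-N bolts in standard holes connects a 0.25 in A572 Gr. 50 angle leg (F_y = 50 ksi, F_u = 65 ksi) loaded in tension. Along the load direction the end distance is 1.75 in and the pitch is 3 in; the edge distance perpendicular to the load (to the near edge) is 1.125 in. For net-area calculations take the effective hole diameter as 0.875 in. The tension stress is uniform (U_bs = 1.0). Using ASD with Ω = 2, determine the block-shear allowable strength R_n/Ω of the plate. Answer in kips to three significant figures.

22.3 kips

Shear plane L_v = 1.75 + 1·3 = 4.75 in; A_gv = 4.75 × 0.25 = 1.188 in².
A_nv = (4.75 − 1.5·0.875) × 0.25 = 0.8594 in².
A_nt = (1.125 − 0.5·0.875) × 0.25 = 0.1719 in².
0.6 F_u A_nv = 33.52 kips; 0.6 F_y A_gv = 35.62 kips → shear rupture governs the shear term.
R_n = 33.52 + 1.0 × 65 × 0.1719 = 44.69 kips.
Allowable strength R_n/Ω = 44.69 / 2 = 22.3 kips.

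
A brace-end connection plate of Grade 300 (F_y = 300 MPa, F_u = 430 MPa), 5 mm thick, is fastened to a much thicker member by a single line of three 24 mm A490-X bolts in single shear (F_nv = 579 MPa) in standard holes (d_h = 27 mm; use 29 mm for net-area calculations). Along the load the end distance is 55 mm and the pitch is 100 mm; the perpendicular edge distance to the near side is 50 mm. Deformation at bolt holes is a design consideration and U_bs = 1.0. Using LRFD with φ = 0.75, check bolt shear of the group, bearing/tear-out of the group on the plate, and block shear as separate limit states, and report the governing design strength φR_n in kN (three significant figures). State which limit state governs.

229 kN (block shear governs)

Bolt shear: A_b = π·24²/4 = 452.4 mm²; R_n = 579 × 452.4 × 3 × 1 / 1000 = 785.8 kN → 0.75 × 785.8 = 589 kN.
Bearing: edge l_c = 41.5, r_n = 107.1 kN; interior l_c = 73, r_n = 123.8 kN; R_n = 107.1 + 2·123.8 = 354.8 kN → 266 kN.
Block shear: A_gv = 1275, A_nv = 912.5, A_nt = 177.5 mm²; R_n = min(0.6F_uA_nv, 0.6F_yA_gv) + U_bs·F_u·A_nt = 305.8 kN → 229 kN.
Block shear governs: 229 kN.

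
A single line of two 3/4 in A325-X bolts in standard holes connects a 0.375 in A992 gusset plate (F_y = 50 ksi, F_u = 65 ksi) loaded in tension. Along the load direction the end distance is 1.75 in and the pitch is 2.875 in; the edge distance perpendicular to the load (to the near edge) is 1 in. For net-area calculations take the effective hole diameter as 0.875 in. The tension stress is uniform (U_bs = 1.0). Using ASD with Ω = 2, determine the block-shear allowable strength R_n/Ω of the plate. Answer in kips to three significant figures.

Shear plane L_v = 1.75 + 1·2.875 = 4.625 in; A_gv = 4.625 × 0.375 = 1.734 in².
A_nv = (4.625 − 1.5·0.875) × 0.375 = 1.242 in².
A_nt = (1 − 0.5·0.875) × 0.375 = 0.2109 in².
0.6 F_u A_nv = 48.45 kips; 0.6 F_y A_gv = 52.03 kips → shear rupture governs the shear term.
R_n = 48.45 + 1.0 × 65 × 0.2109 = 62.16 kips.
Allowable strength R_n/Ω = 62.16 / 2 = 31.1 kips.

31.1 kips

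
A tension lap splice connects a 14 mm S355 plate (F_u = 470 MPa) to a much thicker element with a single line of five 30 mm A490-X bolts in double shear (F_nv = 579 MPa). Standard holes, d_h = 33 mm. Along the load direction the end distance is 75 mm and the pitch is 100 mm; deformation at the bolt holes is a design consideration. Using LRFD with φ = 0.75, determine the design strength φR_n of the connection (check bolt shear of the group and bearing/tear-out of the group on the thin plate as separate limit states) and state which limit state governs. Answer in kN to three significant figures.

1770 kN (bearing governs)

Bolt shear: A_b = π·30²/4 = 706.9 mm²; R_n = 579 × 706.9 × 5 × 2 / 1000 = 4093 kN → 0.75 × 4093 = 3070 kN.
Bearing (1.2 l_c t F_u ≤ 2.4 d t F_u): upper limit = 2.4·30·14·470 / 1000 = 473.8 kN.
  Edge l_c = 75 − 33/2 = 58.5 → r_n = 461.9 kN; interior l_c = 100 − 33 = 67 → r_n = 473.8 kN.
  R_n,bearing = 1·461.9 + 4·473.8 = 2357 kN → 0.75 × 2357 = 1770 kN.
Bearing governs: 1770 kN.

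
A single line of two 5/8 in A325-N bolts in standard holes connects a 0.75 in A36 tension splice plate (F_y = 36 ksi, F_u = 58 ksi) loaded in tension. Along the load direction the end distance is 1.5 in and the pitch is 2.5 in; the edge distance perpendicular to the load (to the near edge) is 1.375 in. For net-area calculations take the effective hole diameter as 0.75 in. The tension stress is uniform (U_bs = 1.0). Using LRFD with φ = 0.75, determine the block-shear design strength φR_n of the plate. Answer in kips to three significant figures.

81.2 kips

Shear plane L_v = 1.5 + 1·2.5 = 4 in; A_gv = 4 × 0.75 = 3 in².
A_nv = (4 − 1.5·0.75) × 0.75 = 2.156 in².
A_nt = (1.375 − 0.5·0.75) × 0.75 = 0.75 in².
0.6 F_u A_nv = 75.04 kips; 0.6 F_y A_gv = 64.8 kips → shear yielding governs the shear term.
R_n = 64.8 + 1.0 × 58 × 0.75 = 108.3 kips.
Design strength φR_n = 0.75 × 108.3 = 81.2 kips.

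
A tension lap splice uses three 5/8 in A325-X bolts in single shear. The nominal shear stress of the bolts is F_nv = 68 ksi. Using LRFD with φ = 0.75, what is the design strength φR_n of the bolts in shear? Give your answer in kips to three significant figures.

46.9 kips

A_b = π × 0.625² / 4 = 0.3068 in².
R_n = F_nv · A_b · n · n_s = 68 × 0.3068 × 3 × 1 = 62.59 kips.
Design strength φR_n = 0.75 × 62.59 = 46.9 kips.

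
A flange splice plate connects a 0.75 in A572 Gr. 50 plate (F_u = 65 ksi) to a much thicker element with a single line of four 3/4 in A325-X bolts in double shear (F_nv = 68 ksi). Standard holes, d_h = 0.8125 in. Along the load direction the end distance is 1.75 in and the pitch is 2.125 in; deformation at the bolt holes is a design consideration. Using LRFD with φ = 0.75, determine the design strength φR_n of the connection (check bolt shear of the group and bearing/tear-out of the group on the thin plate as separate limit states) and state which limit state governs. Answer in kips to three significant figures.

180 kips (bolt shear governs)

Bolt shear: A_b = π·0.75²/4 = 0.4418 in²; R_n = 68 × 0.4418 × 4 × 2 = 240.3 kips → 0.75 × 240.3 = 180 kips.
Bearing (1.2 l_c t F_u ≤ 2.4 d t F_u): upper limit = 2.4·0.75·0.75·65 = 87.75 kips.
  Edge l_c = 1.75 − 0.8125/2 = 1.344 → r_n = 78.61 kips; interior l_c = 2.125 − 0.8125 = 1.312 → r_n = 76.78 kips.
  R_n,bearing = 1·78.61 + 3·76.78 = 309 kips → 0.75 × 309 = 232 kips.
Bolt shear governs: 180 kips.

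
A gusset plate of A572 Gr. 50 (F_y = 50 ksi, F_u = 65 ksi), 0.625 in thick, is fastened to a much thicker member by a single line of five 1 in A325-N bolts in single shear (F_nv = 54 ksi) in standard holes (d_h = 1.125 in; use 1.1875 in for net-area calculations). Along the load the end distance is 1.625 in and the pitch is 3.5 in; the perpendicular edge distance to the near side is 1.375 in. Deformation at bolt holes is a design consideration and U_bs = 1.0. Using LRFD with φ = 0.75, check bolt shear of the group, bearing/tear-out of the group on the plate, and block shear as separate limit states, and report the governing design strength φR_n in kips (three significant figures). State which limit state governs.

159 kips (bolt shear governs)

Bolt shear: A_b = π·1²/4 = 0.7854 in²; R_n = 54 × 0.7854 × 5 × 1 = 212.1 kips → 0.75 × 212.1 = 159 kips.
Bearing: edge l_c = 1.062, r_n = 51.8 kips; interior l_c = 2.375, r_n = 97.5 kips; R_n = 51.8 + 4·97.5 = 441.8 kips → 331 kips.
Block shear: A_gv = 9.766, A_nv = 6.426, A_nt = 0.4883 in²; R_n = min(0.6F_uA_nv, 0.6F_yA_gv) + U_bs·F_u·A_nt = 282.3 kips → 212 kips.
Bolt shear governs: 159 kips.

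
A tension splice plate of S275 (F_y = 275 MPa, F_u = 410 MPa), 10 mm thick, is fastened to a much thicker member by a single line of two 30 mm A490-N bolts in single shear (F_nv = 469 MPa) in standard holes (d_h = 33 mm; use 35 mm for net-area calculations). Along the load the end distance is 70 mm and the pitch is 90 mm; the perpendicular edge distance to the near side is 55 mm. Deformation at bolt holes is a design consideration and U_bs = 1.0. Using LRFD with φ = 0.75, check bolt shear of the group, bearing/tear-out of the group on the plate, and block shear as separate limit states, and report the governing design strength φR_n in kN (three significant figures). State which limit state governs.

313 kN (block shear governs)

Bolt shear: A_b = π·30²/4 = 706.9 mm²; R_n = 469 × 706.9 × 2 × 1 / 1000 = 663 kN → 0.75 × 663 = 497 kN.
Bearing: edge l_c = 53.5, r_n = 263.2 kN; interior l_c = 57, r_n = 280.4 kN; R_n = 263.2 + 1·280.4 = 543.7 kN → 408 kN.
Block shear: A_gv = 1600, A_nv = 1075, A_nt = 375 mm²; R_n = min(0.6F_uA_nv, 0.6F_yA_gv) + U_bs·F_u·A_nt = 417.8 kN → 313 kN.
Block shear governs: 313 kN.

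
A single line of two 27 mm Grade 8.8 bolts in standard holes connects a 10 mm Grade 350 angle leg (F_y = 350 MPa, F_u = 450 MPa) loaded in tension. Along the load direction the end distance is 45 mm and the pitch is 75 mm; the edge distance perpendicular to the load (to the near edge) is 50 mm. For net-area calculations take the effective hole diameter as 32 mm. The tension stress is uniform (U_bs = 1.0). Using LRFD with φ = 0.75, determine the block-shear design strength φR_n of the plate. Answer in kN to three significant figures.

Shear plane L_v = 45 + 1·75 = 120 mm; A_gv = 120 × 10 = 1200 mm².
A_nv = (120 − 1.5·32) × 10 = 720 mm².
A_nt = (50 − 0.5·32) × 10 = 340 mm².
0.6 F_u A_nv = 194.4 kN; 0.6 F_y A_gv = 252 kN → shear rupture governs the shear term.
R_n = 194.4 + 1.0 × 450 × 340 / 1000 = 347.4 kN.
Design strength φR_n = 0.75 × 347.4 = 261 kN.

261 kN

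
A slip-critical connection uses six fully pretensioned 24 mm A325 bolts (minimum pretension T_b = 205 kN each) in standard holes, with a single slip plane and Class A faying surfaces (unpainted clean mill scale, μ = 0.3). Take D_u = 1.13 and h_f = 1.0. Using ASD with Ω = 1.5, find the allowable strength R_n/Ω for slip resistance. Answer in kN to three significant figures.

278 kN

R_n = μ · D_u · h_f · T_b · n_s · n_b = 0.3 × 1.13 × 1.0 × 205 × 1 × 6 = 417 kN.
Allowable strength R_n/Ω = 417 / 1.5 = 278 kN.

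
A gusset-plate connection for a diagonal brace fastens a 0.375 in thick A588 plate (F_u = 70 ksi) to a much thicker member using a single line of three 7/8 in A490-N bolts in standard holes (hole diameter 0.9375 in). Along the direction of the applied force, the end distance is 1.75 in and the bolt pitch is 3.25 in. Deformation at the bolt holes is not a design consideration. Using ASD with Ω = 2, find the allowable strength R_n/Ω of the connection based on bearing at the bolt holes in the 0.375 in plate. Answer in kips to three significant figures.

Per bolt r_n = 1.5 l_c t F_u ≤ 3.0 d t F_u; upper limit = 3.0 × 0.875 × 0.375 × 70 = 68.91 kips.
Edge bolt: l_c = 1.75 − 0.9375/2 = 1.281 in → 1.5 × 1.281 × 0.375 × 70 = 50.45 → r_n = 50.45 kips.
Interior bolts: l_c = 3.25 − 0.9375 = 2.312 in → 1.5 × 2.312 × 0.375 × 70 = 91.05 → r_n = 68.91 kips.
R_n = 1 × 50.45 + 2 × 68.91 = 188.3 kips.
Allowable strength R_n/Ω = 188.3 / 2 = 94.1 kips.

94.1 kips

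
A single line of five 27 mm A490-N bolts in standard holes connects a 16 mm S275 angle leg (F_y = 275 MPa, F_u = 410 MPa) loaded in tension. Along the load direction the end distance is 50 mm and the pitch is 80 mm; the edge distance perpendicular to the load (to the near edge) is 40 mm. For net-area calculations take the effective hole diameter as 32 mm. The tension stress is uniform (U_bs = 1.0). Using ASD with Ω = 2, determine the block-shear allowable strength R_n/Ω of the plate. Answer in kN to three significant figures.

Shear plane L_v = 50 + 4·80 = 370 mm; A_gv = 370 × 16 = 5920 mm².
A_nv = (370 − 4.5·32) × 16 = 3616 mm².
A_nt = (40 − 0.5·32) × 16 = 384 mm².
0.6 F_u A_nv = 889.5 kN; 0.6 F_y A_gv = 976.8 kN → shear rupture governs the shear term.
R_n = 889.5 + 1.0 × 410 × 384 / 1000 = 1047 kN.
Allowable strength R_n/Ω = 1047 / 2 = 523 kN.

523 kN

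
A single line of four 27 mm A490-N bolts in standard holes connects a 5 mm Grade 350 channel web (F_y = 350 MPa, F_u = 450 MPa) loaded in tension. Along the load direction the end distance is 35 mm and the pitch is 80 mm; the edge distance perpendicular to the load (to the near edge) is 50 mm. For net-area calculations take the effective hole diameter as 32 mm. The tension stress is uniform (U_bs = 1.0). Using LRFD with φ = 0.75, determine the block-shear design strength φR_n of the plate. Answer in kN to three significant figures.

222 kN

Shear plane L_v = 35 + 3·80 = 275 mm; A_gv = 275 × 5 = 1375 mm².
A_nv = (275 − 3.5·32) × 5 = 815 mm².
A_nt = (50 − 0.5·32) × 5 = 170 mm².
0.6 F_u A_nv = 220.1 kN; 0.6 F_y A_gv = 288.8 kN → shear rupture governs the shear term.
R_n = 220.1 + 1.0 × 450 × 170 / 1000 = 296.6 kN.
Design strength φR_n = 0.75 × 296.6 = 222 kN.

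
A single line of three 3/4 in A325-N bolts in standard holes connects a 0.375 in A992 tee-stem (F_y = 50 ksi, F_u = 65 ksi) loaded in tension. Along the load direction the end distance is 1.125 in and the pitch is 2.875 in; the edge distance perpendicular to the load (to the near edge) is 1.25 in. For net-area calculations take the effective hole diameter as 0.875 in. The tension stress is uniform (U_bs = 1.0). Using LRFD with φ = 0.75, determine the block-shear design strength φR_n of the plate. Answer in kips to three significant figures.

Shear plane L_v = 1.125 + 2·2.875 = 6.875 in; A_gv = 6.875 × 0.375 = 2.578 in².
A_nv = (6.875 − 2.5·0.875) × 0.375 = 1.758 in².
A_nt = (1.25 − 0.5·0.875) × 0.375 = 0.3047 in².
0.6 F_u A_nv = 68.55 kips; 0.6 F_y A_gv = 77.34 kips → shear rupture governs the shear term.
R_n = 68.55 + 1.0 × 65 × 0.3047 = 88.36 kips.
Design strength φR_n = 0.75 × 88.36 = 66.3 kips.

66.3 kips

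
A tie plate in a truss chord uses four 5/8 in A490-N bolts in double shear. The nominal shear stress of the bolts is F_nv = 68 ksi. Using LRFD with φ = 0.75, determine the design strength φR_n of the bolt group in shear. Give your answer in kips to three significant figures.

125 kips

A_b = π × 0.625² / 4 = 0.3068 in².
R_n = F_nv · A_b · n · n_s = 68 × 0.3068 × 4 × 2 = 166.9 kips.
Design strength φR_n = 0.75 × 166.9 = 125 kips.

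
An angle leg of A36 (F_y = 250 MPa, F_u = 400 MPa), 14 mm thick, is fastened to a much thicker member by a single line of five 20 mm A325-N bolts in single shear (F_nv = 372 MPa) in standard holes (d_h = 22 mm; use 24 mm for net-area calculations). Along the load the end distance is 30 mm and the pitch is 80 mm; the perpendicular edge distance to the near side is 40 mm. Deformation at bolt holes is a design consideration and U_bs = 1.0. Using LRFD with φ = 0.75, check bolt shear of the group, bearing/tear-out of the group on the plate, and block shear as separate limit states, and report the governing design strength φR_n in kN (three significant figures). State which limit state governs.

438 kN (bolt shear governs)

Bolt shear: A_b = π·20²/4 = 314.2 mm²; R_n = 372 × 314.2 × 5 × 1 / 1000 = 584.3 kN → 0.75 × 584.3 = 438 kN.
Bearing: edge l_c = 19, r_n = 127.7 kN; interior l_c = 58, r_n = 268.8 kN; R_n = 127.7 + 4·268.8 = 1203 kN → 902 kN.
Block shear: A_gv = 4900, A_nv = 3388, A_nt = 392 mm²; R_n = min(0.6F_uA_nv, 0.6F_yA_gv) + U_bs·F_u·A_nt = 891.8 kN → 669 kN.
Bolt shear governs: 438 kN.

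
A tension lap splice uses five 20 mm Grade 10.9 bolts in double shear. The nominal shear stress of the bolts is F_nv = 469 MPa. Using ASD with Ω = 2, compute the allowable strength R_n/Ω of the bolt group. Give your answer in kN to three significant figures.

A_b = π × 20² / 4 = 314.2 mm².
R_n = F_nv · A_b · n · n_s = 469 × 314.2 × 5 × 2 / 1000 = 1473 kN.
Allowable strength R_n/Ω = 1473 / 2 = 737 kN.

737 kN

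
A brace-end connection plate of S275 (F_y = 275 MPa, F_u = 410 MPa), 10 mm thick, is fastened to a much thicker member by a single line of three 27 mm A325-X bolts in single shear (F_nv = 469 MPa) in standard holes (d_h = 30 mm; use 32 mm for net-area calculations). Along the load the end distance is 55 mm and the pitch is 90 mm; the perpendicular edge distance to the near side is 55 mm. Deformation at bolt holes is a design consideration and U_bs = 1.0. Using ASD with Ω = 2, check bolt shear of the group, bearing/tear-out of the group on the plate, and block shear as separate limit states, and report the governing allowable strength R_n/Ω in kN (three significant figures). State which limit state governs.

Bolt shear: A_b = π·27²/4 = 572.6 mm²; R_n = 469 × 572.6 × 3 × 1 / 1000 = 805.6 kN → 805.6 / 2 = 403 kN.
Bearing: edge l_c = 40, r_n = 196.8 kN; interior l_c = 60, r_n = 265.7 kN; R_n = 196.8 + 2·265.7 = 728.2 kN → 364 kN.
Block shear: A_gv = 2350, A_nv = 1550, A_nt = 390 mm²; R_n = min(0.6F_uA_nv, 0.6F_yA_gv) + U_bs·F_u·A_nt = 541.2 kN → 271 kN.
Block shear governs: 271 kN.

271 kN (block shear governs)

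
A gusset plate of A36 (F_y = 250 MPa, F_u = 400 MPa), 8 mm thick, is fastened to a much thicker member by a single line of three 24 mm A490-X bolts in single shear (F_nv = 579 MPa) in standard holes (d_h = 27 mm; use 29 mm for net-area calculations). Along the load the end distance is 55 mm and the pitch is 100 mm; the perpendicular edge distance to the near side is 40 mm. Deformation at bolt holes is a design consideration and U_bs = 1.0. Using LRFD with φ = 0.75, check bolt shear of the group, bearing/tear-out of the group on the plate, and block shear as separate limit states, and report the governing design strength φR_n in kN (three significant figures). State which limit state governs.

Bolt shear: A_b = π·24²/4 = 452.4 mm²; R_n = 579 × 452.4 × 3 × 1 / 1000 = 785.8 kN → 0.75 × 785.8 = 589 kN.
Bearing: edge l_c = 41.5, r_n = 159.4 kN; interior l_c = 73, r_n = 184.3 kN; R_n = 159.4 + 2·184.3 = 528 kN → 396 kN.
Block shear: A_gv = 2040, A_nv = 1460, A_nt = 204 mm²; R_n = min(0.6F_uA_nv, 0.6F_yA_gv) + U_bs·F_u·A_nt = 387.6 kN → 291 kN.
Block shear governs: 291 kN.

291 kN (block shear governs)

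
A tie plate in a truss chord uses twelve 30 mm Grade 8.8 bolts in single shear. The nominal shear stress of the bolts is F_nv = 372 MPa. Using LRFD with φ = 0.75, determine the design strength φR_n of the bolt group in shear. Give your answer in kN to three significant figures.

2370 kN

A_b = π × 30² / 4 = 706.9 mm².
R_n = F_nv · A_b · n · n_s = 372 × 706.9 × 12 × 1 / 1000 = 3155 kN.
Design strength φR_n = 0.75 × 3155 = 2370 kN.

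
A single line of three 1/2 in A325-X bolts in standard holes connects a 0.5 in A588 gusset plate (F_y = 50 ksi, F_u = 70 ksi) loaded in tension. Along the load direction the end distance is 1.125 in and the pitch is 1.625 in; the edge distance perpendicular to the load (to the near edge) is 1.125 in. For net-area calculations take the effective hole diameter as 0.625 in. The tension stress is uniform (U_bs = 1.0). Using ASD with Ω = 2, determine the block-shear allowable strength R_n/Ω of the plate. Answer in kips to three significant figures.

43.8 kips

Shear plane L_v = 1.125 + 2·1.625 = 4.375 in; A_gv = 4.375 × 0.5 = 2.188 in².
A_nv = (4.375 − 2.5·0.625) × 0.5 = 1.406 in².
A_nt = (1.125 − 0.5·0.625) × 0.5 = 0.4062 in².
0.6 F_u A_nv = 59.06 kips; 0.6 F_y A_gv = 65.62 kips → shear rupture governs the shear term.
R_n = 59.06 + 1.0 × 70 × 0.4062 = 87.5 kips.
Allowable strength R_n/Ω = 87.5 / 2 = 43.8 kips.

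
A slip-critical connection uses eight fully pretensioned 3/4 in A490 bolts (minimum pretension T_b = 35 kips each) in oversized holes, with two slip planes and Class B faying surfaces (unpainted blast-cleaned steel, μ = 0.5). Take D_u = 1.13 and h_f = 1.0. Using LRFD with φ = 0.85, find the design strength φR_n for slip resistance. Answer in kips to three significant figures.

R_n = μ · D_u · h_f · T_b · n_s · n_b = 0.5 × 1.13 × 1.0 × 35 × 2 × 8 = 316.4 kips.
Design strength φR_n = 0.85 × 316.4 = 269 kips.

269 kips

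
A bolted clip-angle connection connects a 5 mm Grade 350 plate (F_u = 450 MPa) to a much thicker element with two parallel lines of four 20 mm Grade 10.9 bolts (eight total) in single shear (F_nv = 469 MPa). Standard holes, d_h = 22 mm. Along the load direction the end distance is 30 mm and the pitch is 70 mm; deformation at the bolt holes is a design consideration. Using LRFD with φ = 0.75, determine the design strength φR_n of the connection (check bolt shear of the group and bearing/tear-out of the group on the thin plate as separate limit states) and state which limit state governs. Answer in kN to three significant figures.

563 kN (bearing governs)

Bolt shear: A_b = π·20²/4 = 314.2 mm²; R_n = 469 × 314.2 × 8 × 1 / 1000 = 1179 kN → 0.75 × 1179 = 884 kN.
Bearing (1.2 l_c t F_u ≤ 2.4 d t F_u): upper limit = 2.4·20·5·450 / 1000 = 108 kN.
  Edge l_c = 30 − 22/2 = 19 → r_n = 51.3 kN; interior l_c = 70 − 22 = 48 → r_n = 108 kN.
  R_n,bearing = 2·51.3 + 6·108 = 750.6 kN → 0.75 × 750.6 = 563 kN.
Bearing governs: 563 kN.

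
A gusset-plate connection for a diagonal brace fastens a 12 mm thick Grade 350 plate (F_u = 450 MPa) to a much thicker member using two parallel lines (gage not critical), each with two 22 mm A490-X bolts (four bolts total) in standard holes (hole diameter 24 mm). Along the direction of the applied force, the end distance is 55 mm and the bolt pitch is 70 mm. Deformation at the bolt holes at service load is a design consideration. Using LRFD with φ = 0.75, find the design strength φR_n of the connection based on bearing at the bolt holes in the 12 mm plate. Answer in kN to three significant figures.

846 kN

Per bolt r_n = 1.2 l_c t F_u ≤ 2.4 d t F_u; upper limit = 2.4 × 22 × 12 × 450 / 1000 = 285.1 kN.
Edge bolt: l_c = 55 − 24/2 = 43 mm → 1.2 × 43 × 12 × 450 / 1000 = 278.6 → r_n = 278.6 kN.
Interior bolts: l_c = 70 − 24 = 46 mm → 1.2 × 46 × 12 × 450 / 1000 = 298.1 → r_n = 285.1 kN.
R_n = 2 × 278.6 + 2 × 285.1 = 1128 kN.
Design strength φR_n = 0.75 × 1128 = 846 kN.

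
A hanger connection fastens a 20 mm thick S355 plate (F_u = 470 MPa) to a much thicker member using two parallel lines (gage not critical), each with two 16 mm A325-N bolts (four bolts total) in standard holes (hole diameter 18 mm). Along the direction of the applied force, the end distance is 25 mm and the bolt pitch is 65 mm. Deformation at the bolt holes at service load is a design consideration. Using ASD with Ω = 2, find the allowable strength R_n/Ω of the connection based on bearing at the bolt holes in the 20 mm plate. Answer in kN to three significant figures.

Per bolt r_n = 1.2 l_c t F_u ≤ 2.4 d t F_u; upper limit = 2.4 × 16 × 20 × 470 / 1000 = 361 kN.
Edge bolt: l_c = 25 − 18/2 = 16 mm → 1.2 × 16 × 20 × 470 / 1000 = 180.5 → r_n = 180.5 kN.
Interior bolts: l_c = 65 − 18 = 47 mm → 1.2 × 47 × 20 × 470 / 1000 = 530.2 → r_n = 361 kN.
R_n = 2 × 180.5 + 2 × 361 = 1083 kN.
Allowable strength R_n/Ω = 1083 / 2 = 541 kN.

541 kN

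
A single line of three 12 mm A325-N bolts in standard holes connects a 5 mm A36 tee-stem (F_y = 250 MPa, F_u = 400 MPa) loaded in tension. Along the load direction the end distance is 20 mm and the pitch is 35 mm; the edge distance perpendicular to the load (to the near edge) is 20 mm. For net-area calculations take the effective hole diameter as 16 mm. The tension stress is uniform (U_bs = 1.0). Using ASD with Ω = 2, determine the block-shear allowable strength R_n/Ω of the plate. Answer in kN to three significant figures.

42 kN

Shear plane L_v = 20 + 2·35 = 90 mm; A_gv = 90 × 5 = 450 mm².
A_nv = (90 − 2.5·16) × 5 = 250 mm².
A_nt = (20 − 0.5·16) × 5 = 60 mm².
0.6 F_u A_nv = 60 kN; 0.6 F_y A_gv = 67.5 kN → shear rupture governs the shear term.
R_n = 60 + 1.0 × 400 × 60 / 1000 = 84 kN.
Allowable strength R_n/Ω = 84 / 2 = 42 kN.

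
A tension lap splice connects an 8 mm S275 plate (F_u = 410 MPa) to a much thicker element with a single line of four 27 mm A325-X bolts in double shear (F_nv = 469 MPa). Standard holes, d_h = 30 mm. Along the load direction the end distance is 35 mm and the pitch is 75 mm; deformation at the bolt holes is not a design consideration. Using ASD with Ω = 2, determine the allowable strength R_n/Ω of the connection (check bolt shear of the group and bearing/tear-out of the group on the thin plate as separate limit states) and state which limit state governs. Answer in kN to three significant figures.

Bolt shear: A_b = π·27²/4 = 572.6 mm²; R_n = 469 × 572.6 × 4 × 2 / 1000 = 2148 kN → 2148 / 2 = 1070 kN.
Bearing (1.5 l_c t F_u ≤ 3.0 d t F_u): upper limit = 3.0·27·8·410 / 1000 = 265.7 kN.
  Edge l_c = 35 − 30/2 = 20 → r_n = 98.4 kN; interior l_c = 75 − 30 = 45 → r_n = 221.4 kN.
  R_n,bearing = 1·98.4 + 3·221.4 = 762.6 kN → 762.6 / 2 = 381 kN.
Bearing governs: 381 kN.

381 kN (bearing governs)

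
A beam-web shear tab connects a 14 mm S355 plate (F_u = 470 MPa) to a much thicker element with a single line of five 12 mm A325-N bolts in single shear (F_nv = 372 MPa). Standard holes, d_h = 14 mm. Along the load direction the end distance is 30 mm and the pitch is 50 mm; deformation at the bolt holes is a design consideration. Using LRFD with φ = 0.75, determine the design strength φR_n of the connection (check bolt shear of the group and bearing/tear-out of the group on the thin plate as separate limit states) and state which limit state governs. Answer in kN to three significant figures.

Bolt shear: A_b = π·12²/4 = 113.1 mm²; R_n = 372 × 113.1 × 5 × 1 / 1000 = 210.4 kN → 0.75 × 210.4 = 158 kN.
Bearing (1.2 l_c t F_u ≤ 2.4 d t F_u): upper limit = 2.4·12·14·470 / 1000 = 189.5 kN.
  Edge l_c = 30 − 14/2 = 23 → r_n = 181.6 kN; interior l_c = 50 − 14 = 36 → r_n = 189.5 kN.
  R_n,bearing = 1·181.6 + 4·189.5 = 939.6 kN → 0.75 × 939.6 = 705 kN.
Bolt shear governs: 158 kN.

158 kN (bolt shear governs)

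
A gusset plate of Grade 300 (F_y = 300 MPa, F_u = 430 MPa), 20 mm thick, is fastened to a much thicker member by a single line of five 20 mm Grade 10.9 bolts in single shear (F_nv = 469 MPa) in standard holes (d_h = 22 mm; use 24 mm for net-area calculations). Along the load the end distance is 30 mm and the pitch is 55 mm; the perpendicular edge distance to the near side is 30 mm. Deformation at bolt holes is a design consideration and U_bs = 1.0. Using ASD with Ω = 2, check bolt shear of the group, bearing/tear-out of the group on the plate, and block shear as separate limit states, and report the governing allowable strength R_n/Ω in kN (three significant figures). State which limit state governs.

Bolt shear: A_b = π·20²/4 = 314.2 mm²; R_n = 469 × 314.2 × 5 × 1 / 1000 = 736.7 kN → 736.7 / 2 = 368 kN.
Bearing: edge l_c = 19, r_n = 196.1 kN; interior l_c = 33, r_n = 340.6 kN; R_n = 196.1 + 4·340.6 = 1558 kN → 779 kN.
Block shear: A_gv = 5000, A_nv = 2840, A_nt = 360 mm²; R_n = min(0.6F_uA_nv, 0.6F_yA_gv) + U_bs·F_u·A_nt = 887.5 kN → 444 kN.
Bolt shear governs: 368 kN.

368 kN (bolt shear governs)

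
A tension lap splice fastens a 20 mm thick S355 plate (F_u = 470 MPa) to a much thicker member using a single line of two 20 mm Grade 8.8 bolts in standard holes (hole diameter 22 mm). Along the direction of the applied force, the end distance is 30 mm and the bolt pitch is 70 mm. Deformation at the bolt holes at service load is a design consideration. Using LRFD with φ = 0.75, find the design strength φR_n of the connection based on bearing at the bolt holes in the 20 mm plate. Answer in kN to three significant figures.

Per bolt r_n = 1.2 l_c t F_u ≤ 2.4 d t F_u; upper limit = 2.4 × 20 × 20 × 470 / 1000 = 451.2 kN.
Edge bolt: l_c = 30 − 22/2 = 19 mm → 1.2 × 19 × 20 × 470 / 1000 = 214.3 → r_n = 214.3 kN.
Interior bolts: l_c = 70 − 22 = 48 mm → 1.2 × 48 × 20 × 470 / 1000 = 541.4 → r_n = 451.2 kN.
R_n = 1 × 214.3 + 1 × 451.2 = 665.5 kN.
Design strength φR_n = 0.75 × 665.5 = 499 kN.

499 kN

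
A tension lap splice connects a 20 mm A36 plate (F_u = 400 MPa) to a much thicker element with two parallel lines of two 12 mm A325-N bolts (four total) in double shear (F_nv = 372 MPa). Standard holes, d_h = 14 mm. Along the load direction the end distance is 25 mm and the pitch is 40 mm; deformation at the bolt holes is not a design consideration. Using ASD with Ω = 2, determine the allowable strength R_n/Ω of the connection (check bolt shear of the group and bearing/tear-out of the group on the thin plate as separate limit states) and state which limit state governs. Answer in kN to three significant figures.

Bolt shear: A_b = π·12²/4 = 113.1 mm²; R_n = 372 × 113.1 × 4 × 2 / 1000 = 336.6 kN → 336.6 / 2 = 168 kN.
Bearing (1.5 l_c t F_u ≤ 3.0 d t F_u): upper limit = 3.0·12·20·400 / 1000 = 288 kN.
  Edge l_c = 25 − 14/2 = 18 → r_n = 216 kN; interior l_c = 40 − 14 = 26 → r_n = 288 kN.
  R_n,bearing = 2·216 + 2·288 = 1008 kN → 1008 / 2 = 504 kN.
Bolt shear governs: 168 kN.

168 kN (bolt shear governs)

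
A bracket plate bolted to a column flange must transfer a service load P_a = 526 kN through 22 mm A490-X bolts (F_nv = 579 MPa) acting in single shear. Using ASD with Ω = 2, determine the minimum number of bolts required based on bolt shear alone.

5 bolts

A_b = π·22²/4 = 380.1 mm².
Per-bolt allowable strength R_n/Ω = 579 × 380.1 × 1 / 1000 / 2 = 110 kN.
n ≥ 526 / 110 = 4.78 → use 5 bolts.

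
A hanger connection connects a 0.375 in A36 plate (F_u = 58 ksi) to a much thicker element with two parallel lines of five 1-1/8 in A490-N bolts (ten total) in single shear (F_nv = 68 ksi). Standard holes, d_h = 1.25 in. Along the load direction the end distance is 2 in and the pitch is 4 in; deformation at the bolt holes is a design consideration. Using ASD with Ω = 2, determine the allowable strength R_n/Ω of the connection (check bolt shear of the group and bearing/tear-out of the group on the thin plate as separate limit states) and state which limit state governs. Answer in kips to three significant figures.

Bolt shear: A_b = π·1.125²/4 = 0.994 in²; R_n = 68 × 0.994 × 10 × 1 = 675.9 kips → 675.9 / 2 = 338 kips.
Bearing (1.2 l_c t F_u ≤ 2.4 d t F_u): upper limit = 2.4·1.125·0.375·58 = 58.72 kips.
  Edge l_c = 2 − 1.25/2 = 1.375 → r_n = 35.89 kips; interior l_c = 4 − 1.25 = 2.75 → r_n = 58.72 kips.
  R_n,bearing = 2·35.89 + 8·58.72 = 541.6 kips → 541.6 / 2 = 271 kips.
Bearing governs: 271 kips.

271 kips (bearing governs)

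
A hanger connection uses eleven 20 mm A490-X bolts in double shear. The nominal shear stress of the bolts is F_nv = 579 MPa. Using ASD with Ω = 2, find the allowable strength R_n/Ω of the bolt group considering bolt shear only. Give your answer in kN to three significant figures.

2000 kN

A_b = π × 20² / 4 = 314.2 mm².
R_n = F_nv · A_b · n · n_s = 579 × 314.2 × 11 × 2 / 1000 = 4002 kN.
Allowable strength R_n/Ω = 4002 / 2 = 2000 kN.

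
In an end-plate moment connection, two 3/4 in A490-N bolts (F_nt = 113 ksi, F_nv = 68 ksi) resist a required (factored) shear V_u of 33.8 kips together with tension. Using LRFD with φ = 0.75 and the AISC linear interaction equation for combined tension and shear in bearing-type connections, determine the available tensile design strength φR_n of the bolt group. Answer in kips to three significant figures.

41.2 kips

A_b = π·0.75²/4 = 0.4418 in²; f_rv = 33.8 / (2 × 0.4418) = 38.25 ksi.
F'_nt = 1.3 F_nt − (F_nt / φF_nv) f_rv = 1.3·113 − (113/(0.75·68))·38.25 = 62.14 ksi, capped at F_nt → F'_nt = 62.14 ksi.
R_n = F'_nt · A_b · n = 62.14 × 0.4418 × 2 = 54.91 kips.
Design strength φR_n = 0.75 × 54.91 = 41.2 kips.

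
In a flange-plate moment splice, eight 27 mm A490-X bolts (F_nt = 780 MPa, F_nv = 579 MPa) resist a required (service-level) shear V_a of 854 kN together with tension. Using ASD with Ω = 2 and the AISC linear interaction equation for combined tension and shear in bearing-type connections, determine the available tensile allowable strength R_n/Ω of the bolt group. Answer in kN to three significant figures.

1170 kN

A_b = π·27²/4 = 572.6 mm²; f_rv = 854 × 1000 / (8 × 572.6) = 186.4 MPa.
F'_nt = 1.3 F_nt − (Ω F_nt / F_nv) f_rv = 1.3·780 − (2·780/579)·186.4 = 511.7 MPa, capped at F_nt → F'_nt = 511.7 MPa.
R_n = F'_nt · A_b · n = 511.7 × 572.6 × 8 / 1000 = 2344 kN.
Allowable strength R_n/Ω = 2344 / 2 = 1170 kN.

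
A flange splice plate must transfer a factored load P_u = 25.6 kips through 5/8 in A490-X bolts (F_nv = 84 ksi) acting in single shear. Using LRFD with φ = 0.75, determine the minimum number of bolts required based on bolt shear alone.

A_b = π·0.625²/4 = 0.3068 in².
Per-bolt design strength φR_n = 0.75 × 84 × 0.3068 × 1 = 19.33 kips.
n ≥ 25.6 / 19.33 = 1.324 → use 2 bolts.

2 bolts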